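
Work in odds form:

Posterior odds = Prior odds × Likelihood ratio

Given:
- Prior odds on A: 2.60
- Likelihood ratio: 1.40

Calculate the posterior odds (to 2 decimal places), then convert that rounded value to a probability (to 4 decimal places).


Step 1: Calculate posterior odds
Posterior odds = Prior odds × LR
               = 2.60 × 1.40
               = 3.64

Step 2: Convert to probability
P(A|E) = Posterior odds / (1 + Posterior odds)
       = 3.64 / (1 + 3.64)
       = 3.64 / 4.64
       = 0.7845

The evidence increased P(A) from 0.7222 to 0.7845.


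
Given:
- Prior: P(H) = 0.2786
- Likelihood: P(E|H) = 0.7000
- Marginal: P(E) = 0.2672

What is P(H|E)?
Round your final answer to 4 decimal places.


Using Bayes' theorem:

P(H|E) = P(E|H) × P(H) / P(E)
       = 0.7000 × 0.2786 / 0.2672
       = 0.19502000 / 0.2672
       = 0.7299

The evidence strengthens our belief in H.
Prior: 0.2786 → Posterior: 0.7299


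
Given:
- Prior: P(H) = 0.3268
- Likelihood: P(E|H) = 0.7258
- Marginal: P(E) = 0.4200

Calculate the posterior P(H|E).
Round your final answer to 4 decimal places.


Using Bayes' theorem:

P(H|E) = P(E|H) × P(H) / P(E)
       = 0.7258 × 0.3268 / 0.4200
       = 0.23719144 / 0.4200
       = 0.5647

The evidence strengthens our belief in H.
Prior: 0.3268 → Posterior: 0.5647


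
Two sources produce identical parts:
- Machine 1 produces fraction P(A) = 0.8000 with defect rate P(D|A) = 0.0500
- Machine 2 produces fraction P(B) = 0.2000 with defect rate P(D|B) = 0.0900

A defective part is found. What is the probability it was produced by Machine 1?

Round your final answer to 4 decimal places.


Let A = from Machine 1, D = defective

Given:
- P(A) = 0.8000, P(B) = 0.2000
- P(D|A) = 0.0500, P(D|B) = 0.0900

Step 1: Find P(D)
P(D) = P(D|A)P(A) + P(D|B)P(B)
     = 0.0500 × 0.8000 + 0.0900 × 0.2000
     = 0.04000000 + 0.01800000
     = 0.05800000

Step 2: Apply Bayes' theorem
P(A|D) = P(D|A)P(A) / P(D)
       = 0.04000000 / 0.05800000
       = 0.6897


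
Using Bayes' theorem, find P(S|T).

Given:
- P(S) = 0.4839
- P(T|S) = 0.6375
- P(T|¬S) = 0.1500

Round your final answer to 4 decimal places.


Bayes' theorem: P(S|T) = P(T|S) × P(S) / P(T)

Step 1: Calculate P(T) using law of total probability
P(T) = P(T|S)P(S) + P(T|¬S)P(¬S)
     = 0.6375 × 0.4839 + 0.1500 × 0.5161
     = 0.30848625 + 0.07741500
     = 0.38590125

Step 2: Apply Bayes' theorem
P(S|T) = P(T|S) × P(S) / P(T)
       = 0.30848625 / 0.38590125
       = 0.7994


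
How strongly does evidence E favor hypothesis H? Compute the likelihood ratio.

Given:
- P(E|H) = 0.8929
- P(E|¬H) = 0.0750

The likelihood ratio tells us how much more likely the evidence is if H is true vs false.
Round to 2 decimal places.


Likelihood Ratio (LR) = P(E|H) / P(E|¬H)

LR = 0.8929 / 0.0750
   = 11.91

The evidence is 11.91 times more likely if H is true than if H is false.
LR > 1, so observing E raises the odds in favor of H.


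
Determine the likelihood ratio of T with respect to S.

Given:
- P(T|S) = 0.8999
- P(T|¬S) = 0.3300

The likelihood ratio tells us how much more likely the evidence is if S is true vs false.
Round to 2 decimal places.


Likelihood Ratio (LR) = P(T|S) / P(T|¬S)

LR = 0.8999 / 0.3300
   = 2.73

The evidence is 2.73 times more likely if S is true than if S is false.
LR > 1, so observing T raises the odds in favor of S.


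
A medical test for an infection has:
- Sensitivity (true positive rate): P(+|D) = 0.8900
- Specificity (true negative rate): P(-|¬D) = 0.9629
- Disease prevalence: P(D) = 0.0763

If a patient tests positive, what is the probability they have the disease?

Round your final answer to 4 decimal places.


Let D = has disease, + = positive test

Given:
- P(D) = 0.0763 (prevalence)
- P(+|D) = 0.8900 (sensitivity)
- P(-|¬D) = 0.9629 (specificity)
- P(+|¬D) = 0.0371 (false positive rate = 1 - specificity)

Step 1: Find P(+)
P(+) = P(+|D)P(D) + P(+|¬D)P(¬D)
     = 0.8900 × 0.0763 + 0.0371 × 0.9237
     = 0.06790700 + 0.03426927
     = 0.10217627

Step 2: Apply Bayes' theorem for P(D|+)
P(D|+) = P(+|D)P(D) / P(+)
       = 0.06790700 / 0.10217627
       = 0.6646


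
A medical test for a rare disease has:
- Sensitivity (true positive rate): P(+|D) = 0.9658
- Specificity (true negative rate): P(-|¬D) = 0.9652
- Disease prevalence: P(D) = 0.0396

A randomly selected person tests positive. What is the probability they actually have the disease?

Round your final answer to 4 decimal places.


Let D = has disease, + = positive test

Given:
- P(D) = 0.0396 (prevalence)
- P(+|D) = 0.9658 (sensitivity)
- P(-|¬D) = 0.9652 (specificity)
- P(+|¬D) = 0.0348 (false positive rate = 1 - specificity)

Step 1: Find P(+)
P(+) = P(+|D)P(D) + P(+|¬D)P(¬D)
     = 0.9658 × 0.0396 + 0.0348 × 0.9604
     = 0.03824568 + 0.03342192
     = 0.07166760

Step 2: Apply Bayes' theorem for P(D|+)
P(D|+) = P(+|D)P(D) / P(+)
       = 0.03824568 / 0.07166760
       = 0.5337


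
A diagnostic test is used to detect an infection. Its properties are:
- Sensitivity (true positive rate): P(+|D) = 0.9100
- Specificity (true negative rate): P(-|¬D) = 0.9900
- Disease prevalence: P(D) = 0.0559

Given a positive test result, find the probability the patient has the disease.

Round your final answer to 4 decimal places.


Let D = has disease, + = positive test

Given:
- P(D) = 0.0559 (prevalence)
- P(+|D) = 0.9100 (sensitivity)
- P(-|¬D) = 0.9900 (specificity)
- P(+|¬D) = 0.0100 (false positive rate = 1 - specificity)

Step 1: Find P(+)
P(+) = P(+|D)P(D) + P(+|¬D)P(¬D)
     = 0.9100 × 0.0559 + 0.0100 × 0.9441
     = 0.05086900 + 0.00944100
     = 0.06031000

Step 2: Apply Bayes' theorem for P(D|+)
P(D|+) = P(+|D)P(D) / P(+)
       = 0.05086900 / 0.06031000
       = 0.8435


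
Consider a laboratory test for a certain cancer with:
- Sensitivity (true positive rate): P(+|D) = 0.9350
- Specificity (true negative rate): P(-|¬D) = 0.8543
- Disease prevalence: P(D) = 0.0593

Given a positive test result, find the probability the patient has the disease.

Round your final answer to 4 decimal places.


Let D = has disease, + = positive test

Given:
- P(D) = 0.0593 (prevalence)
- P(+|D) = 0.9350 (sensitivity)
- P(-|¬D) = 0.8543 (specificity)
- P(+|¬D) = 0.1457 (false positive rate = 1 - specificity)

Step 1: Find P(+)
P(+) = P(+|D)P(D) + P(+|¬D)P(¬D)
     = 0.9350 × 0.0593 + 0.1457 × 0.9407
     = 0.05544550 + 0.13705999
     = 0.19250549

Step 2: Apply Bayes' theorem for P(D|+)
P(D|+) = P(+|D)P(D) / P(+)
       = 0.05544550 / 0.19250549
       = 0.2880


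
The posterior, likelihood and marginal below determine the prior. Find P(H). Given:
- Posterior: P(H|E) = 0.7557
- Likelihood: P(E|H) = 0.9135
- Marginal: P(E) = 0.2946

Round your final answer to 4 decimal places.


From Bayes' theorem: P(H|E) = P(E|H) × P(H) / P(E)

Rearranging for P(H):
P(H) = P(H|E) × P(E) / P(E|H)
     = 0.7557 × 0.2946 / 0.9135
     = 0.22262922 / 0.9135
     = 0.2437


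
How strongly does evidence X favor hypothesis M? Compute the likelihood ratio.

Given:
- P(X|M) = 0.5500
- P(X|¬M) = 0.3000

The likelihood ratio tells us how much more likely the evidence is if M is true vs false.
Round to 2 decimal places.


Likelihood Ratio (LR) = P(X|M) / P(X|¬M)

LR = 0.5500 / 0.3000
   = 1.83

The evidence is 1.83 times more likely if M is true than if M is false.
Because LR exceeds 1, X is evidence for M.


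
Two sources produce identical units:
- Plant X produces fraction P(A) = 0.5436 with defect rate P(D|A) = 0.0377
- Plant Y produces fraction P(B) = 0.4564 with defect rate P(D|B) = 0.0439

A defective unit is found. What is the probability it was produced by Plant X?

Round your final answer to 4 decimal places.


Let A = from Plant X, D = defective

Given:
- P(A) = 0.5436, P(B) = 0.4564
- P(D|A) = 0.0377, P(D|B) = 0.0439

Step 1: Find P(D)
P(D) = P(D|A)P(A) + P(D|B)P(B)
     = 0.0377 × 0.5436 + 0.0439 × 0.4564
     = 0.02049372 + 0.02003596
     = 0.04052968

Step 2: Apply Bayes' theorem
P(A|D) = P(D|A)P(A) / P(D)
       = 0.02049372 / 0.04052968
       = 0.5056


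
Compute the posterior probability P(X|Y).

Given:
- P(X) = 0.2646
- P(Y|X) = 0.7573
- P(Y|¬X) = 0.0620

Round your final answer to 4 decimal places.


Bayes' theorem: P(X|Y) = P(Y|X) × P(X) / P(Y)

Step 1: Calculate P(Y) using law of total probability
P(Y) = P(Y|X)P(X) + P(Y|¬X)P(¬X)
     = 0.7573 × 0.2646 + 0.0620 × 0.7354
     = 0.20038158 + 0.04559480
     = 0.24597638

Step 2: Apply Bayes' theorem
P(X|Y) = P(Y|X) × P(X) / P(Y)
       = 0.20038158 / 0.24597638
       = 0.8146


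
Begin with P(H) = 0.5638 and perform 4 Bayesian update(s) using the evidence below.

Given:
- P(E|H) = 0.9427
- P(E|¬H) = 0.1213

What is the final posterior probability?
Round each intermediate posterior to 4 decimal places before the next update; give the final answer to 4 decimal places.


Sequential Bayesian updating:

Initial prior: P(H) = 0.5638

Update 1:
  P(E) = 0.9427 × 0.5638 + 0.1213 × 0.4362 = 0.53149426 + 0.05291106 = 0.58440532
  P(H|E) = 0.53149426 / 0.58440532 = 0.9095

Update 2:
  P(E) = 0.9427 × 0.9095 + 0.1213 × 0.0905 = 0.85738565 + 0.01097765 = 0.86836330
  P(H|E) = 0.85738565 / 0.86836330 = 0.9874

Update 3:
  P(E) = 0.9427 × 0.9874 + 0.1213 × 0.0126 = 0.93082198 + 0.00152838 = 0.93235036
  P(H|E) = 0.93082198 / 0.93235036 = 0.9984

Update 4:
  P(E) = 0.9427 × 0.9984 + 0.1213 × 0.0016 = 0.94119168 + 0.00019408 = 0.94138576
  P(H|E) = 0.94119168 / 0.94138576 = 0.9998

Final posterior: 0.9998


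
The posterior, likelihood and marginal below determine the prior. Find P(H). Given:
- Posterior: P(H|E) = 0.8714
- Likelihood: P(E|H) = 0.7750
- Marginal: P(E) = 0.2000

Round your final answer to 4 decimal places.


From Bayes' theorem: P(H|E) = P(E|H) × P(H) / P(E)

Rearranging for P(H):
P(H) = P(H|E) × P(E) / P(E|H)
     = 0.8714 × 0.2000 / 0.7750
     = 0.17428000 / 0.7750
     = 0.2249


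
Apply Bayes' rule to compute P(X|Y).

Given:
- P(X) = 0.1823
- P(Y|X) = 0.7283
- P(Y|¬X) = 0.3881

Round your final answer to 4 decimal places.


Bayes' theorem: P(X|Y) = P(Y|X) × P(X) / P(Y)

Step 1: Calculate P(Y) using law of total probability
P(Y) = P(Y|X)P(X) + P(Y|¬X)P(¬X)
     = 0.7283 × 0.1823 + 0.3881 × 0.8177
     = 0.13276909 + 0.31734937
     = 0.45011846

Step 2: Apply Bayes' theorem
P(X|Y) = P(Y|X) × P(X) / P(Y)
       = 0.13276909 / 0.45011846
       = 0.2950


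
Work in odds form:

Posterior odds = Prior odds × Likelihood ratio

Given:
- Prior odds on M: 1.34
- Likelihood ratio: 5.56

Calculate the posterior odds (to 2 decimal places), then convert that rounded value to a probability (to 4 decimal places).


Step 1: Calculate posterior odds
Posterior odds = Prior odds × LR
               = 1.34 × 5.56
               = 7.45

Step 2: Convert to probability
P(M|E) = Posterior odds / (1 + Posterior odds)
       = 7.45 / (1 + 7.45)
       = 7.45 / 8.45
       = 0.8817

The evidence increased P(M) from 0.5726 to 0.8817.


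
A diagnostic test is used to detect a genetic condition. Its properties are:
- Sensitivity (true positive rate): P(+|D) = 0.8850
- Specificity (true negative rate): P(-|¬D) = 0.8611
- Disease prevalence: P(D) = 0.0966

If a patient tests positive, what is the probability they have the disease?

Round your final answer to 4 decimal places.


Let D = has disease, + = positive test

Given:
- P(D) = 0.0966 (prevalence)
- P(+|D) = 0.8850 (sensitivity)
- P(-|¬D) = 0.8611 (specificity)
- P(+|¬D) = 0.1389 (false positive rate = 1 - specificity)

Step 1: Find P(+)
P(+) = P(+|D)P(D) + P(+|¬D)P(¬D)
     = 0.8850 × 0.0966 + 0.1389 × 0.9034
     = 0.08549100 + 0.12548226
     = 0.21097326

Step 2: Apply Bayes' theorem for P(D|+)
P(D|+) = P(+|D)P(D) / P(+)
       = 0.08549100 / 0.21097326
       = 0.4052


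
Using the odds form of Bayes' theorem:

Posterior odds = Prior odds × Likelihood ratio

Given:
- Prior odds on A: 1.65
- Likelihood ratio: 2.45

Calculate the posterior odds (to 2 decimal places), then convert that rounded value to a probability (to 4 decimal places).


Step 1: Calculate posterior odds
Posterior odds = Prior odds × LR
               = 1.65 × 2.45
               = 4.04

Step 2: Convert to probability
P(A|E) = Posterior odds / (1 + Posterior odds)
       = 4.04 / (1 + 4.04)
       = 4.04 / 5.04
       = 0.8016

The evidence increased P(A) from 0.6226 to 0.8016.


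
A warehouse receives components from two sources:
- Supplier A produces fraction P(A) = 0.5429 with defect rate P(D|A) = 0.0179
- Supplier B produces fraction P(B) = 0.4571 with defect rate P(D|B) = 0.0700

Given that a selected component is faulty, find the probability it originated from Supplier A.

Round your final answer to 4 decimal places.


Let A = from Supplier A, D = faulty

Given:
- P(A) = 0.5429, P(B) = 0.4571
- P(D|A) = 0.0179, P(D|B) = 0.0700

Step 1: Find P(D)
P(D) = P(D|A)P(A) + P(D|B)P(B)
     = 0.0179 × 0.5429 + 0.0700 × 0.4571
     = 0.00971791 + 0.03199700
     = 0.04171491

Step 2: Apply Bayes' theorem
P(A|D) = P(D|A)P(A) / P(D)
       = 0.00971791 / 0.04171491
       = 0.2330


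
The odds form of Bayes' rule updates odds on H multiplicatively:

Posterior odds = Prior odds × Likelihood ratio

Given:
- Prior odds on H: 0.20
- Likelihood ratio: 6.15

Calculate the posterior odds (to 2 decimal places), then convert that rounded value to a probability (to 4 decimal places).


Step 1: Calculate posterior odds
Posterior odds = Prior odds × LR
               = 0.20 × 6.15
               = 1.23

Step 2: Convert to probability
P(H|E) = Posterior odds / (1 + Posterior odds)
       = 1.23 / (1 + 1.23)
       = 1.23 / 2.23
       = 0.5516

The evidence increased P(H) from 0.1667 to 0.5516.


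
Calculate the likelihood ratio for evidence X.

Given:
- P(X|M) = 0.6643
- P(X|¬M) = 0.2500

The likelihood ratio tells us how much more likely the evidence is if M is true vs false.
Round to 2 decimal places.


Likelihood Ratio (LR) = P(X|M) / P(X|¬M)

LR = 0.6643 / 0.2500
   = 2.66

The evidence is 2.66 times more likely if M is true than if M is false.
LR > 1, so observing X raises the odds in favor of M.


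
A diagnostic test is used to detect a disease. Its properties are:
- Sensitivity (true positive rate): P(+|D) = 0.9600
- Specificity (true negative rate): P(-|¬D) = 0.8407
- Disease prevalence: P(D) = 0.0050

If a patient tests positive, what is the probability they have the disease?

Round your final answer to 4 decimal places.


Let D = has disease, + = positive test

Given:
- P(D) = 0.0050 (prevalence)
- P(+|D) = 0.9600 (sensitivity)
- P(-|¬D) = 0.8407 (specificity)
- P(+|¬D) = 0.1593 (false positive rate = 1 - specificity)

Step 1: Find P(+)
P(+) = P(+|D)P(D) + P(+|¬D)P(¬D)
     = 0.9600 × 0.0050 + 0.1593 × 0.9950
     = 0.00480000 + 0.15850350
     = 0.16330350

Step 2: Apply Bayes' theorem for P(D|+)
P(D|+) = P(+|D)P(D) / P(+)
       = 0.00480000 / 0.16330350
       = 0.0294


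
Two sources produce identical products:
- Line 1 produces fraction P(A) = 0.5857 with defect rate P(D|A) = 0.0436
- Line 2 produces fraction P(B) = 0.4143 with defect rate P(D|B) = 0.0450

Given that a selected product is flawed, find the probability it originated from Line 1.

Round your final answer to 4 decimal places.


Let A = from Line 1, D = flawed

Given:
- P(A) = 0.5857, P(B) = 0.4143
- P(D|A) = 0.0436, P(D|B) = 0.0450

Step 1: Find P(D)
P(D) = P(D|A)P(A) + P(D|B)P(B)
     = 0.0436 × 0.5857 + 0.0450 × 0.4143
     = 0.02553652 + 0.01864350
     = 0.04418002

Step 2: Apply Bayes' theorem
P(A|D) = P(D|A)P(A) / P(D)
       = 0.02553652 / 0.04418002
       = 0.5780


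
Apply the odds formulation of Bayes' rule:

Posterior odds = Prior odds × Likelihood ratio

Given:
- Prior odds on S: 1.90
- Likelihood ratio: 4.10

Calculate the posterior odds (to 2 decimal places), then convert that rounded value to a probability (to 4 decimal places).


Step 1: Calculate posterior odds
Posterior odds = Prior odds × LR
               = 1.90 × 4.10
               = 7.79

Step 2: Convert to probability
P(S|E) = Posterior odds / (1 + Posterior odds)
       = 7.79 / (1 + 7.79)
       = 7.79 / 8.79
       = 0.8862

The evidence increased P(S) from 0.6552 to 0.8862.


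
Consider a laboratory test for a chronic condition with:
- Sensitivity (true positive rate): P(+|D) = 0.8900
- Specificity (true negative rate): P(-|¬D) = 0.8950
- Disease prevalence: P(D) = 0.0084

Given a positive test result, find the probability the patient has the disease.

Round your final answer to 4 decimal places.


Let D = has disease, + = positive test

Given:
- P(D) = 0.0084 (prevalence)
- P(+|D) = 0.8900 (sensitivity)
- P(-|¬D) = 0.8950 (specificity)
- P(+|¬D) = 0.1050 (false positive rate = 1 - specificity)

Step 1: Find P(+)
P(+) = P(+|D)P(D) + P(+|¬D)P(¬D)
     = 0.8900 × 0.0084 + 0.1050 × 0.9916
     = 0.00747600 + 0.10411800
     = 0.11159400

Step 2: Apply Bayes' theorem for P(D|+)
P(D|+) = P(+|D)P(D) / P(+)
       = 0.00747600 / 0.11159400
       = 0.0670


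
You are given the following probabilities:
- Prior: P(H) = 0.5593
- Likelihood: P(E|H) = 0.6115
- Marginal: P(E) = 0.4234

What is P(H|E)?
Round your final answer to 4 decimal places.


Using Bayes' theorem:

P(H|E) = P(E|H) × P(H) / P(E)
       = 0.6115 × 0.5593 / 0.4234
       = 0.34201195 / 0.4234
       = 0.8078

The evidence strengthens our belief in H.
Prior: 0.5593 → Posterior: 0.8078


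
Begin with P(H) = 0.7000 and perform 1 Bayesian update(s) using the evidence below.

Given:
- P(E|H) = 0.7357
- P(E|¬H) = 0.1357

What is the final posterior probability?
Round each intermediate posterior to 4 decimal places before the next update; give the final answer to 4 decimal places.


Sequential Bayesian updating:

Initial prior: P(H) = 0.7000

Update 1:
  P(E) = 0.7357 × 0.7000 + 0.1357 × 0.3000 = 0.51499000 + 0.04071000 = 0.55570000
  P(H|E) = 0.51499000 / 0.55570000 = 0.9267

Final posterior: 0.9267


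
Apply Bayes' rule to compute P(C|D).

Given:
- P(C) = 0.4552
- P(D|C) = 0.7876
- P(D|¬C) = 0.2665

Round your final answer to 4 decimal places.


Bayes' theorem: P(C|D) = P(D|C) × P(C) / P(D)

Step 1: Calculate P(D) using law of total probability
P(D) = P(D|C)P(C) + P(D|¬C)P(¬C)
     = 0.7876 × 0.4552 + 0.2665 × 0.5448
     = 0.35851552 + 0.14518920
     = 0.50370472

Step 2: Apply Bayes' theorem
P(C|D) = P(D|C) × P(C) / P(D)
       = 0.35851552 / 0.50370472
       = 0.7118


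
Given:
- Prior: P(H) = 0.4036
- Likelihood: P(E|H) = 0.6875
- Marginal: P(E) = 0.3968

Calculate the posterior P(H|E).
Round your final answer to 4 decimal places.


Using Bayes' theorem:

P(H|E) = P(E|H) × P(H) / P(E)
       = 0.6875 × 0.4036 / 0.3968
       = 0.27747500 / 0.3968
       = 0.6993

The evidence strengthens our belief in H.
Prior: 0.4036 → Posterior: 0.6993


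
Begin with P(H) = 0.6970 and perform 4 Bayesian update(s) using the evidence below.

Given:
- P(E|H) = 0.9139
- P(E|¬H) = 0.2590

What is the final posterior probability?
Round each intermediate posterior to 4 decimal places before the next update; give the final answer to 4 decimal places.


Sequential Bayesian updating:

Initial prior: P(H) = 0.6970

Update 1:
  P(E) = 0.9139 × 0.6970 + 0.2590 × 0.3030 = 0.63698830 + 0.07847700 = 0.71546530
  P(H|E) = 0.63698830 / 0.71546530 = 0.8903

Update 2:
  P(E) = 0.9139 × 0.8903 + 0.2590 × 0.1097 = 0.81364517 + 0.02841230 = 0.84205747
  P(H|E) = 0.81364517 / 0.84205747 = 0.9663

Update 3:
  P(E) = 0.9139 × 0.9663 + 0.2590 × 0.0337 = 0.88310157 + 0.00872830 = 0.89182987
  P(H|E) = 0.88310157 / 0.89182987 = 0.9902

Update 4:
  P(E) = 0.9139 × 0.9902 + 0.2590 × 0.0098 = 0.90494378 + 0.00253820 = 0.90748198
  P(H|E) = 0.90494378 / 0.90748198 = 0.9972

Final posterior: 0.9972


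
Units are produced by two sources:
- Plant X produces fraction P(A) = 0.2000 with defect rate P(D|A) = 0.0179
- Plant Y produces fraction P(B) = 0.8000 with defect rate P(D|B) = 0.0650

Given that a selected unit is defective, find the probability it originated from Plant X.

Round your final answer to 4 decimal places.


Let A = from Plant X, D = defective

Given:
- P(A) = 0.2000, P(B) = 0.8000
- P(D|A) = 0.0179, P(D|B) = 0.0650

Step 1: Find P(D)
P(D) = P(D|A)P(A) + P(D|B)P(B)
     = 0.0179 × 0.2000 + 0.0650 × 0.8000
     = 0.00358000 + 0.05200000
     = 0.05558000

Step 2: Apply Bayes' theorem
P(A|D) = P(D|A)P(A) / P(D)
       = 0.00358000 / 0.05558000
       = 0.0644


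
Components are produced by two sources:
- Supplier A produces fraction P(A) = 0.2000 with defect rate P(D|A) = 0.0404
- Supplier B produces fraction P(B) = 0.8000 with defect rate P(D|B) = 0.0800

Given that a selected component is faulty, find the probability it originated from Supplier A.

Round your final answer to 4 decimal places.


Let A = from Supplier A, D = faulty

Given:
- P(A) = 0.2000, P(B) = 0.8000
- P(D|A) = 0.0404, P(D|B) = 0.0800

Step 1: Find P(D)
P(D) = P(D|A)P(A) + P(D|B)P(B)
     = 0.0404 × 0.2000 + 0.0800 × 0.8000
     = 0.00808000 + 0.06400000
     = 0.07208000

Step 2: Apply Bayes' theorem
P(A|D) = P(D|A)P(A) / P(D)
       = 0.00808000 / 0.07208000
       = 0.1121


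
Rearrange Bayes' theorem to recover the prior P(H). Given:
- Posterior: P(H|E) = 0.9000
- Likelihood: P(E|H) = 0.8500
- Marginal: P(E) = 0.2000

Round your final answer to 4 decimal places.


From Bayes' theorem: P(H|E) = P(E|H) × P(H) / P(E)

Rearranging for P(H):
P(H) = P(H|E) × P(E) / P(E|H)
     = 0.9000 × 0.2000 / 0.8500
     = 0.18000000 / 0.8500
     = 0.2118


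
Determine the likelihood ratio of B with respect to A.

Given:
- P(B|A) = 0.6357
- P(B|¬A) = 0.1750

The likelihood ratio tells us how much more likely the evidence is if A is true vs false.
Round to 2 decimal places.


Likelihood Ratio (LR) = P(B|A) / P(B|¬A)

LR = 0.6357 / 0.1750
   = 3.63

The evidence is 3.63 times more likely if A is true than if A is false.
LR > 1, so observing B raises the odds in favor of A.


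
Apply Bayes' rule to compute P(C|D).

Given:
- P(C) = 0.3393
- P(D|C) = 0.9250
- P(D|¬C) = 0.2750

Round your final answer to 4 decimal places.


Bayes' theorem: P(C|D) = P(D|C) × P(C) / P(D)

Step 1: Calculate P(D) using law of total probability
P(D) = P(D|C)P(C) + P(D|¬C)P(¬C)
     = 0.9250 × 0.3393 + 0.2750 × 0.6607
     = 0.31385250 + 0.18169250
     = 0.49554500

Step 2: Apply Bayes' theorem
P(C|D) = P(D|C) × P(C) / P(D)
       = 0.31385250 / 0.49554500
       = 0.6333


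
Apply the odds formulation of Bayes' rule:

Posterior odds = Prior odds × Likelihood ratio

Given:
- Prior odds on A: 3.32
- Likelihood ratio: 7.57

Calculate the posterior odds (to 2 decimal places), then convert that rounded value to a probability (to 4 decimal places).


Step 1: Calculate posterior odds
Posterior odds = Prior odds × LR
               = 3.32 × 7.57
               = 25.13

Step 2: Convert to probability
P(A|E) = Posterior odds / (1 + Posterior odds)
       = 25.13 / (1 + 25.13)
       = 25.13 / 26.13
       = 0.9617

The evidence increased P(A) from 0.7685 to 0.9617.


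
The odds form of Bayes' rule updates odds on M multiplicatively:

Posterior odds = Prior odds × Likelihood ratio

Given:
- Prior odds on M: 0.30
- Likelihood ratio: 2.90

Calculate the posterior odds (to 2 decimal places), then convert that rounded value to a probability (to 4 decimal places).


Step 1: Calculate posterior odds
Posterior odds = Prior odds × LR
               = 0.30 × 2.90
               = 0.87

Step 2: Convert to probability
P(M|E) = Posterior odds / (1 + Posterior odds)
       = 0.87 / (1 + 0.87)
       = 0.87 / 1.87
       = 0.4652

The evidence increased P(M) from 0.2308 to 0.4652.


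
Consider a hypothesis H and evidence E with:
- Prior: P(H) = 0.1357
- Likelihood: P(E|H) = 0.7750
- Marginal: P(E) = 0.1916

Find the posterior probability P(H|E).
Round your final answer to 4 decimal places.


Using Bayes' theorem:

P(H|E) = P(E|H) × P(H) / P(E)
       = 0.7750 × 0.1357 / 0.1916
       = 0.10516750 / 0.1916
       = 0.5489

The evidence strengthens our belief in H.
Prior: 0.1357 → Posterior: 0.5489


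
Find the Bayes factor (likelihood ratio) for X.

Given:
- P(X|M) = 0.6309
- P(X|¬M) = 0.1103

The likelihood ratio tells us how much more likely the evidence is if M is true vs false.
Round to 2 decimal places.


Likelihood Ratio (LR) = P(X|M) / P(X|¬M)

LR = 0.6309 / 0.1103
   = 5.72

The evidence is 5.72 times more likely if M is true than if M is false.
LR > 1, so observing X raises the odds in favor of M.


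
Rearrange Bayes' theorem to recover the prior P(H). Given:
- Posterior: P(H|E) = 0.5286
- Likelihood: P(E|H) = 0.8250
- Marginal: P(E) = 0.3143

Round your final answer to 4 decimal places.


From Bayes' theorem: P(H|E) = P(E|H) × P(H) / P(E)

Rearranging for P(H):
P(H) = P(H|E) × P(E) / P(E|H)
     = 0.5286 × 0.3143 / 0.8250
     = 0.16613898 / 0.8250
     = 0.2014


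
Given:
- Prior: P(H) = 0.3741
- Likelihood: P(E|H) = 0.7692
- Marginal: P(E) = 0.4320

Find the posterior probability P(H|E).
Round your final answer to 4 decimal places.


Using Bayes' theorem:

P(H|E) = P(E|H) × P(H) / P(E)
       = 0.7692 × 0.3741 / 0.4320
       = 0.28775772 / 0.4320
       = 0.6661

The evidence strengthens our belief in H.
Prior: 0.3741 → Posterior: 0.6661


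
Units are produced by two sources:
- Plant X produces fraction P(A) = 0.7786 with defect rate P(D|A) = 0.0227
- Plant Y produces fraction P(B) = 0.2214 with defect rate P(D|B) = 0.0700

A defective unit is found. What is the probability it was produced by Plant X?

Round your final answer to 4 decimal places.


Let A = from Plant X, D = defective

Given:
- P(A) = 0.7786, P(B) = 0.2214
- P(D|A) = 0.0227, P(D|B) = 0.0700

Step 1: Find P(D)
P(D) = P(D|A)P(A) + P(D|B)P(B)
     = 0.0227 × 0.7786 + 0.0700 × 0.2214
     = 0.01767422 + 0.01549800
     = 0.03317222

Step 2: Apply Bayes' theorem
P(A|D) = P(D|A)P(A) / P(D)
       = 0.01767422 / 0.03317222
       = 0.5328


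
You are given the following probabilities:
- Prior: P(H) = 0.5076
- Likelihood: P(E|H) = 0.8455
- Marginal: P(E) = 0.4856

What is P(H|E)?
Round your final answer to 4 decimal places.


Using Bayes' theorem:

P(H|E) = P(E|H) × P(H) / P(E)
       = 0.8455 × 0.5076 / 0.4856
       = 0.42917580 / 0.4856
       = 0.8838

The evidence strengthens our belief in H.
Prior: 0.5076 → Posterior: 0.8838


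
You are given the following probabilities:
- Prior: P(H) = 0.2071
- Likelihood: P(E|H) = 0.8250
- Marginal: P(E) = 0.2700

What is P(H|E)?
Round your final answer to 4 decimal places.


Using Bayes' theorem:

P(H|E) = P(E|H) × P(H) / P(E)
       = 0.8250 × 0.2071 / 0.2700
       = 0.17085750 / 0.2700
       = 0.6328

The evidence strengthens our belief in H.
Prior: 0.2071 → Posterior: 0.6328


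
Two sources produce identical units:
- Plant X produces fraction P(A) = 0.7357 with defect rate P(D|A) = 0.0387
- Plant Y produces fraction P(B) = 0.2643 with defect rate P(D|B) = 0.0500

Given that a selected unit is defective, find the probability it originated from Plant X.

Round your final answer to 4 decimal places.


Let A = from Plant X, D = defective

Given:
- P(A) = 0.7357, P(B) = 0.2643
- P(D|A) = 0.0387, P(D|B) = 0.0500

Step 1: Find P(D)
P(D) = P(D|A)P(A) + P(D|B)P(B)
     = 0.0387 × 0.7357 + 0.0500 × 0.2643
     = 0.02847159 + 0.01321500
     = 0.04168659

Step 2: Apply Bayes' theorem
P(A|D) = P(D|A)P(A) / P(D)
       = 0.02847159 / 0.04168659
       = 0.6830


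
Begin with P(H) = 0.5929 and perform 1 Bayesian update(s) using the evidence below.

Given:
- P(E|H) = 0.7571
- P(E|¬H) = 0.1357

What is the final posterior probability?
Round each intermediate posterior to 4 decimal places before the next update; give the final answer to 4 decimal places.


Sequential Bayesian updating:

Initial prior: P(H) = 0.5929

Update 1:
  P(E) = 0.7571 × 0.5929 + 0.1357 × 0.4071 = 0.44888459 + 0.05524347 = 0.50412806
  P(H|E) = 0.44888459 / 0.50412806 = 0.8904

Final posterior: 0.8904


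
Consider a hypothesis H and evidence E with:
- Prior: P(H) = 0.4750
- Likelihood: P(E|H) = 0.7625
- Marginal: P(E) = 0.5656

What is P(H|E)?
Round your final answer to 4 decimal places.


Using Bayes' theorem:

P(H|E) = P(E|H) × P(H) / P(E)
       = 0.7625 × 0.4750 / 0.5656
       = 0.36218750 / 0.5656
       = 0.6404

The evidence strengthens our belief in H.
Prior: 0.4750 → Posterior: 0.6404


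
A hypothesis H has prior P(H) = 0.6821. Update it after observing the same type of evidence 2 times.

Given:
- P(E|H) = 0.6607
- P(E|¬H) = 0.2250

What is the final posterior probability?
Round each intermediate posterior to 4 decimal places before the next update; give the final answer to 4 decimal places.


Sequential Bayesian updating:

Initial prior: P(H) = 0.6821

Update 1:
  P(E) = 0.6607 × 0.6821 + 0.2250 × 0.3179 = 0.45066347 + 0.07152750 = 0.52219097
  P(H|E) = 0.45066347 / 0.52219097 = 0.8630

Update 2:
  P(E) = 0.6607 × 0.8630 + 0.2250 × 0.1370 = 0.57018410 + 0.03082500 = 0.60100910
  P(H|E) = 0.57018410 / 0.60100910 = 0.9487

Final posterior: 0.9487


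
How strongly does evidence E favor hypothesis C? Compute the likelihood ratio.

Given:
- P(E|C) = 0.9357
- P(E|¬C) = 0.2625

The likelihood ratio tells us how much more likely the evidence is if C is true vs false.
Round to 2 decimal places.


Likelihood Ratio (LR) = P(E|C) / P(E|¬C)

LR = 0.9357 / 0.2625
   = 3.56

The evidence is 3.56 times more likely if C is true than if C is false.
LR > 1, so observing E raises the odds in favor of C.


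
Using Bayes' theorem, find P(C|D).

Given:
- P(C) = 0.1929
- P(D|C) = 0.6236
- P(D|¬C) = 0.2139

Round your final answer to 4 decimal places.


Bayes' theorem: P(C|D) = P(D|C) × P(C) / P(D)

Step 1: Calculate P(D) using law of total probability
P(D) = P(D|C)P(C) + P(D|¬C)P(¬C)
     = 0.6236 × 0.1929 + 0.2139 × 0.8071
     = 0.12029244 + 0.17263869
     = 0.29293113

Step 2: Apply Bayes' theorem
P(C|D) = P(D|C) × P(C) / P(D)
       = 0.12029244 / 0.29293113
       = 0.4107


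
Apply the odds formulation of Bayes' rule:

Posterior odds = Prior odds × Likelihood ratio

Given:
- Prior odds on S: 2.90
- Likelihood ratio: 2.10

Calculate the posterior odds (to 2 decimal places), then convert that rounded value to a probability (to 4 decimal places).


Step 1: Calculate posterior odds
Posterior odds = Prior odds × LR
               = 2.90 × 2.10
               = 6.09

Step 2: Convert to probability
P(S|E) = Posterior odds / (1 + Posterior odds)
       = 6.09 / (1 + 6.09)
       = 6.09 / 7.09
       = 0.8590

The evidence increased P(S) from 0.7436 to 0.8590.


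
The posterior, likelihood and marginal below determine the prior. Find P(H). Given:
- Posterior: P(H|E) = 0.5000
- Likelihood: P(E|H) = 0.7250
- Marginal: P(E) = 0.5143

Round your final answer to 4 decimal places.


From Bayes' theorem: P(H|E) = P(E|H) × P(H) / P(E)

Rearranging for P(H):
P(H) = P(H|E) × P(E) / P(E|H)
     = 0.5000 × 0.5143 / 0.7250
     = 0.25715000 / 0.7250
     = 0.3547


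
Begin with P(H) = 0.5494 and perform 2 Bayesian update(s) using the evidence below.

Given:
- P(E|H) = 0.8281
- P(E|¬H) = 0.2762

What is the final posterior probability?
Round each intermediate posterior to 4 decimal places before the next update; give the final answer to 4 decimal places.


Sequential Bayesian updating:

Initial prior: P(H) = 0.5494

Update 1:
  P(E) = 0.8281 × 0.5494 + 0.2762 × 0.4506 = 0.45495814 + 0.12445572 = 0.57941386
  P(H|E) = 0.45495814 / 0.57941386 = 0.7852

Update 2:
  P(E) = 0.8281 × 0.7852 + 0.2762 × 0.2148 = 0.65022412 + 0.05932776 = 0.70955188
  P(H|E) = 0.65022412 / 0.70955188 = 0.9164

Final posterior: 0.9164


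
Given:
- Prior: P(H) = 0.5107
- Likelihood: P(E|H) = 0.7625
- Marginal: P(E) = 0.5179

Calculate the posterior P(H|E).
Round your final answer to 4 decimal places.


Using Bayes' theorem:

P(H|E) = P(E|H) × P(H) / P(E)
       = 0.7625 × 0.5107 / 0.5179
       = 0.38940875 / 0.5179
       = 0.7519

The evidence strengthens our belief in H.
Prior: 0.5107 → Posterior: 0.7519


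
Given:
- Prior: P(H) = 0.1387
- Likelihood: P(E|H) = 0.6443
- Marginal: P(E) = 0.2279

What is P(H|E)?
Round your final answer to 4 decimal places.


Using Bayes' theorem:

P(H|E) = P(E|H) × P(H) / P(E)
       = 0.6443 × 0.1387 / 0.2279
       = 0.08936441 / 0.2279
       = 0.3921

The evidence strengthens our belief in H.
Prior: 0.1387 → Posterior: 0.3921


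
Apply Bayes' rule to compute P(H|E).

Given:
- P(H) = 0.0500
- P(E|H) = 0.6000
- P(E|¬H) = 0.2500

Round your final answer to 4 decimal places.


Bayes' theorem: P(H|E) = P(E|H) × P(H) / P(E)

Step 1: Calculate P(E) using law of total probability
P(E) = P(E|H)P(H) + P(E|¬H)P(¬H)
     = 0.6000 × 0.0500 + 0.2500 × 0.9500
     = 0.03000000 + 0.23750000
     = 0.26750000

Step 2: Apply Bayes' theorem
P(H|E) = P(E|H) × P(H) / P(E)
       = 0.03000000 / 0.26750000
       = 0.1121


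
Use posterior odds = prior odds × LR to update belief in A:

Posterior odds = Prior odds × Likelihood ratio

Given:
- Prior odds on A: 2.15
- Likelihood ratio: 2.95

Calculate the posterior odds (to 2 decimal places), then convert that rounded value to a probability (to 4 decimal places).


Step 1: Calculate posterior odds
Posterior odds = Prior odds × LR
               = 2.15 × 2.95
               = 6.34

Step 2: Convert to probability
P(A|E) = Posterior odds / (1 + Posterior odds)
       = 6.34 / (1 + 6.34)
       = 6.34 / 7.34
       = 0.8638

The evidence increased P(A) from 0.6825 to 0.8638.


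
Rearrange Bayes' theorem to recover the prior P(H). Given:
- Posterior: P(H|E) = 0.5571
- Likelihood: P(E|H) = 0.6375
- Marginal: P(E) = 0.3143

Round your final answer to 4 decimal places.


From Bayes' theorem: P(H|E) = P(E|H) × P(H) / P(E)

Rearranging for P(H):
P(H) = P(H|E) × P(E) / P(E|H)
     = 0.5571 × 0.3143 / 0.6375
     = 0.17509653 / 0.6375
     = 0.2747


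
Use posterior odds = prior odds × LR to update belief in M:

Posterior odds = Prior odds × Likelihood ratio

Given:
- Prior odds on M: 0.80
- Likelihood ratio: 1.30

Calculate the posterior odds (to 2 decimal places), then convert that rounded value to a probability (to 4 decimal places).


Step 1: Calculate posterior odds
Posterior odds = Prior odds × LR
               = 0.80 × 1.30
               = 1.04

Step 2: Convert to probability
P(M|E) = Posterior odds / (1 + Posterior odds)
       = 1.04 / (1 + 1.04)
       = 1.04 / 2.04
       = 0.5098

The evidence increased P(M) from 0.4444 to 0.5098.


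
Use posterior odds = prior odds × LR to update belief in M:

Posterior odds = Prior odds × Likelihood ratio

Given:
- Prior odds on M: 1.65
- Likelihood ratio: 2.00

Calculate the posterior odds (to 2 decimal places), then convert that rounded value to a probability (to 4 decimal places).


Step 1: Calculate posterior odds
Posterior odds = Prior odds × LR
               = 1.65 × 2.00
               = 3.30

Step 2: Convert to probability
P(M|E) = Posterior odds / (1 + Posterior odds)
       = 3.30 / (1 + 3.30)
       = 3.30 / 4.30
       = 0.7674

The evidence increased P(M) from 0.6226 to 0.7674.


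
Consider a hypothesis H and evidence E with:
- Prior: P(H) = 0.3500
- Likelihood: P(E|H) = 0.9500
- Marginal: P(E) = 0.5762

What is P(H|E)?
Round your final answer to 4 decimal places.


Using Bayes' theorem:

P(H|E) = P(E|H) × P(H) / P(E)
       = 0.9500 × 0.3500 / 0.5762
       = 0.33250000 / 0.5762
       = 0.5771

The evidence strengthens our belief in H.
Prior: 0.3500 → Posterior: 0.5771


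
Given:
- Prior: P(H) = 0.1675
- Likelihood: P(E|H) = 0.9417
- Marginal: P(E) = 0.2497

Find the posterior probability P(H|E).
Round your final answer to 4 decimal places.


Using Bayes' theorem:

P(H|E) = P(E|H) × P(H) / P(E)
       = 0.9417 × 0.1675 / 0.2497
       = 0.15773475 / 0.2497
       = 0.6317

The evidence strengthens our belief in H.
Prior: 0.1675 → Posterior: 0.6317


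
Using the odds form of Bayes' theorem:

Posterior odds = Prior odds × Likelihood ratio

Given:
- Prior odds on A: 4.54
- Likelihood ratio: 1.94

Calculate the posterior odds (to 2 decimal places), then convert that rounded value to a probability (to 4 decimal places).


Step 1: Calculate posterior odds
Posterior odds = Prior odds × LR
               = 4.54 × 1.94
               = 8.81

Step 2: Convert to probability
P(A|E) = Posterior odds / (1 + Posterior odds)
       = 8.81 / (1 + 8.81)
       = 8.81 / 9.81
       = 0.8981

The evidence increased P(A) from 0.8195 to 0.8981.


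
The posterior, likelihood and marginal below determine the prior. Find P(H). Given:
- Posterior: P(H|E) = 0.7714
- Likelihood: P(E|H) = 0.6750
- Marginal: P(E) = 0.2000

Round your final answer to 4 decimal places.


From Bayes' theorem: P(H|E) = P(E|H) × P(H) / P(E)

Rearranging for P(H):
P(H) = P(H|E) × P(E) / P(E|H)
     = 0.7714 × 0.2000 / 0.6750
     = 0.15428000 / 0.6750
     = 0.2286


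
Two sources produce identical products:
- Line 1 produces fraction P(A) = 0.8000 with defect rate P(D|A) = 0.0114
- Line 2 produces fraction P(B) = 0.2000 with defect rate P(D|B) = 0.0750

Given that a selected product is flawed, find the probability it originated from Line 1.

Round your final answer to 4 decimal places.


Let A = from Line 1, D = flawed

Given:
- P(A) = 0.8000, P(B) = 0.2000
- P(D|A) = 0.0114, P(D|B) = 0.0750

Step 1: Find P(D)
P(D) = P(D|A)P(A) + P(D|B)P(B)
     = 0.0114 × 0.8000 + 0.0750 × 0.2000
     = 0.00912000 + 0.01500000
     = 0.02412000

Step 2: Apply Bayes' theorem
P(A|D) = P(D|A)P(A) / P(D)
       = 0.00912000 / 0.02412000
       = 0.3781


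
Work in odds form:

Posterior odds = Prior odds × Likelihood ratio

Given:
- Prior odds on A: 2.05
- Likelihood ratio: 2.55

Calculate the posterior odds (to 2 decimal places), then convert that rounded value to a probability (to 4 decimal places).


Step 1: Calculate posterior odds
Posterior odds = Prior odds × LR
               = 2.05 × 2.55
               = 5.23

Step 2: Convert to probability
P(A|E) = Posterior odds / (1 + Posterior odds)
       = 5.23 / (1 + 5.23)
       = 5.23 / 6.23
       = 0.8395

The evidence increased P(A) from 0.6721 to 0.8395.


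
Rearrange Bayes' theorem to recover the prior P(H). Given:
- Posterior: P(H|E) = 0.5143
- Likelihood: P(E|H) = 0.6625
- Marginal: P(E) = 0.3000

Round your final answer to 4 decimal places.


From Bayes' theorem: P(H|E) = P(E|H) × P(H) / P(E)

Rearranging for P(H):
P(H) = P(H|E) × P(E) / P(E|H)
     = 0.5143 × 0.3000 / 0.6625
     = 0.15429000 / 0.6625
     = 0.2329


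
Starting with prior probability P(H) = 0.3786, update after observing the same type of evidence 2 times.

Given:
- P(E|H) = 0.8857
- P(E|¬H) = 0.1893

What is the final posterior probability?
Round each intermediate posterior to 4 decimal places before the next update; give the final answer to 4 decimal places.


Sequential Bayesian updating:

Initial prior: P(H) = 0.3786

Update 1:
  P(E) = 0.8857 × 0.3786 + 0.1893 × 0.6214 = 0.33532602 + 0.11763102 = 0.45295704
  P(H|E) = 0.33532602 / 0.45295704 = 0.7403

Update 2:
  P(E) = 0.8857 × 0.7403 + 0.1893 × 0.2597 = 0.65568371 + 0.04916121 = 0.70484492
  P(H|E) = 0.65568371 / 0.70484492 = 0.9303

Final posterior: 0.9303


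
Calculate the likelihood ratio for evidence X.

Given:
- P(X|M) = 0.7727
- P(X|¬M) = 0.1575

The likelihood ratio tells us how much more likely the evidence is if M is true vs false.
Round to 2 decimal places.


Likelihood Ratio (LR) = P(X|M) / P(X|¬M)

LR = 0.7727 / 0.1575
   = 4.91

The evidence is 4.91 times more likely if M is true than if M is false.
LR > 1, so observing X raises the odds in favor of M.


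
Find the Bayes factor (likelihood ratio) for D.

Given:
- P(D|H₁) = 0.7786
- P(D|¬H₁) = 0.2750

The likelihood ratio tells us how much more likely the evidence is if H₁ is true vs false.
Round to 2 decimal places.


Likelihood Ratio (LR) = P(D|H₁) / P(D|¬H₁)

LR = 0.7786 / 0.2750
   = 2.83

The evidence is 2.83 times more likely if H₁ is true than if H₁ is false.
LR > 1, so observing D raises the odds in favor of H₁.
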